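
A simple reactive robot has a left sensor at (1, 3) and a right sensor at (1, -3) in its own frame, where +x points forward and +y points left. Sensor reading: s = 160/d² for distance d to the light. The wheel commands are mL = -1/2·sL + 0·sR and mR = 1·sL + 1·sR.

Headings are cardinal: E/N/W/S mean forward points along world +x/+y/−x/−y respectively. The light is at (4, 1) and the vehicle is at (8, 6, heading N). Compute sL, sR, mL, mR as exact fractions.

left sensor world pos  = (5, 7); dL² = 37
right sensor world pos = (11, 7); dR² = 85
sL = 160/37 = 160/37
sR = 160/85 = 32/17
mL = -1/2·sL + 0·sR = -80/37
mR = 1·sL + 1·sR = 3904/629

160/37 32/17 -80/37 3904/629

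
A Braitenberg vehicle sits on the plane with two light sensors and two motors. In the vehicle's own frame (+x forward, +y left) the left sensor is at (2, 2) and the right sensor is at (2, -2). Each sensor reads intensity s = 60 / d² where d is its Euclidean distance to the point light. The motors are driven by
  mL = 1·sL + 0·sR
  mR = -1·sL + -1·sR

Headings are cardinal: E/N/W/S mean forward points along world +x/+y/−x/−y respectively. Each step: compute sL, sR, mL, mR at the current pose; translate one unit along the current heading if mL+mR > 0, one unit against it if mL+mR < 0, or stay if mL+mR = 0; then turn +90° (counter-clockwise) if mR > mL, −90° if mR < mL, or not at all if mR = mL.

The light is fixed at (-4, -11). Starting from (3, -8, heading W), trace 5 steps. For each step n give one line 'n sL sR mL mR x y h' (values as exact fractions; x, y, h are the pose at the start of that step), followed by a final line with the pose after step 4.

n=0: pose=(3,-8,W); sL=30/13, sR=6/5; mL=30/13, mR=-228/65; mL+mR=-6/5 → advance -1; mR−mL=-378/65 → turn -1·90°
n=1: pose=(4,-8,N); sL=60/61, sR=12/25; mL=60/61, mR=-2232/1525; mL+mR=-12/25 → advance -1; mR−mL=-3732/1525 → turn -1·90°
n=2: pose=(4,-9,E); sL=15/29, sR=3/5; mL=15/29, mR=-162/145; mL+mR=-3/5 → advance -1; mR−mL=-237/145 → turn -1·90°
n=3: pose=(3,-9,S); sL=20/27, sR=12/5; mL=20/27, mR=-424/135; mL+mR=-12/5 → advance -1; mR−mL=-524/135 → turn -1·90°
n=4: pose=(3,-8,W); sL=30/13, sR=6/5; mL=30/13, mR=-228/65; mL+mR=-6/5 → advance -1; mR−mL=-378/65 → turn -1·90°

0 30/13 6/5 30/13 -228/65 3 -8 W
1 60/61 12/25 60/61 -2232/1525 4 -8 N
2 15/29 3/5 15/29 -162/145 4 -9 E
3 20/27 12/5 20/27 -424/135 3 -9 S
4 30/13 6/5 30/13 -228/65 3 -8 W
final 4 -8 N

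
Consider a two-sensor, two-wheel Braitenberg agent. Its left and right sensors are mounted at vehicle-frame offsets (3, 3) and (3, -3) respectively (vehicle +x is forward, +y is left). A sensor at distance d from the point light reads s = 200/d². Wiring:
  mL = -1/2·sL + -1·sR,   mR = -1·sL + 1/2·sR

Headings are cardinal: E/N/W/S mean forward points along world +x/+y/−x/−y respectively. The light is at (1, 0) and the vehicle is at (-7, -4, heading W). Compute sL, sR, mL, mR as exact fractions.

left sensor world pos  = (-10, -7); dL² = 170
right sensor world pos = (-10, -1); dR² = 122
sL = 200/170 = 20/17
sR = 200/122 = 100/61
mL = -1/2·sL + -1·sR = -2310/1037
mR = -1·sL + 1/2·sR = -370/1037

20/17 100/61 -2310/1037 -370/1037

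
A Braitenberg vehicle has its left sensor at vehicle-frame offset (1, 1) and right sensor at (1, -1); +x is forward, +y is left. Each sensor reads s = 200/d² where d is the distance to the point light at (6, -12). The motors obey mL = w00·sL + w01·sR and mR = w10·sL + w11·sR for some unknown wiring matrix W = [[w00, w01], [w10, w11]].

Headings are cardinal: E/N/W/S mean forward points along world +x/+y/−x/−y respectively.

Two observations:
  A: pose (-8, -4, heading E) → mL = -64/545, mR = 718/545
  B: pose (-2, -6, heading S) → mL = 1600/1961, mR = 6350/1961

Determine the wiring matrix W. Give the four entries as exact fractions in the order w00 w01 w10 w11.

1 -1 1/2 1

obs A: pose=(-8,-4,E) → sL=4/5, sR=100/109, mL=-64/545, mR=718/545
obs B: pose=(-2,-6,S) → sL=100/37, sR=100/53, mL=1600/1961, mR=6350/1961
sensor matrix S = [[4/5, 100/109], [100/37, 100/53]]; det S = -207360/213749
solve [mL_A; mL_B] = S·[w00; w01] and [mR_A; mR_B] = S·[w10; w11]:
  w00 = 1, w01 = -1, w10 = 1/2, w11 = 1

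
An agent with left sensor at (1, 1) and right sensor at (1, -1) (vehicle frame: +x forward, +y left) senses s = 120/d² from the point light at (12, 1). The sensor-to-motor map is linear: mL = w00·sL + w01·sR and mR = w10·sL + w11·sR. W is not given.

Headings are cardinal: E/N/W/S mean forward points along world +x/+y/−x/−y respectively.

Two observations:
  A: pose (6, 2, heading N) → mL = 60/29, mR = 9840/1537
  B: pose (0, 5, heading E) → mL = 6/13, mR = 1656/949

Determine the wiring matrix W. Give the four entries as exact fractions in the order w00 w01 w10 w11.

obs A: pose=(6,2,N) → sL=120/53, sR=120/29, mL=60/29, mR=9840/1537
obs B: pose=(0,5,E) → sL=60/73, sR=12/13, mL=6/13, mR=1656/949
sensor matrix S = [[120/53, 120/29], [60/73, 12/13]]; det S = -1912320/1458613
solve [mL_A; mL_B] = S·[w00; w01] and [mR_A; mR_B] = S·[w10; w11]:
  w00 = 0, w01 = 1/2, w10 = 1, w11 = 1

0 1/2 1 1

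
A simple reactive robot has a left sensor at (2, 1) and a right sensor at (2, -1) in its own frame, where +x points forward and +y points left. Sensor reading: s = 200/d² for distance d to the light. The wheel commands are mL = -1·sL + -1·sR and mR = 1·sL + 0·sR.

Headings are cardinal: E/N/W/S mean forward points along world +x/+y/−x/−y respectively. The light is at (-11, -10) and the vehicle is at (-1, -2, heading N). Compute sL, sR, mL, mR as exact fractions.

200/181 200/221 -80400/40001 200/181

left sensor world pos  = (-2, 0); dL² = 181
right sensor world pos = (0, 0); dR² = 221
sL = 200/181 = 200/181
sR = 200/221 = 200/221
mL = -1·sL + -1·sR = -80400/40001
mR = 1·sL + 0·sR = 200/181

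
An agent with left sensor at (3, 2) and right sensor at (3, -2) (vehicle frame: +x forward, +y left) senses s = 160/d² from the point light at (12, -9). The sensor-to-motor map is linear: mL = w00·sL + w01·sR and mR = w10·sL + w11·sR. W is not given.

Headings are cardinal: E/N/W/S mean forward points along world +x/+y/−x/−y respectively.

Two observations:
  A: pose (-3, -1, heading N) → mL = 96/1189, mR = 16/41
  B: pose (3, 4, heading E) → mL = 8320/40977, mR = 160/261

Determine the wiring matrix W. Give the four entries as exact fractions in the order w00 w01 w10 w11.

-1/2 1/2 1 0

obs A: pose=(-3,-1,N) → sL=16/41, sR=16/29, mL=96/1189, mR=16/41
obs B: pose=(3,4,E) → sL=160/261, sR=160/157, mL=8320/40977, mR=160/261
sensor matrix S = [[16/41, 16/29], [160/261, 160/157]]; det S = 2897920/48721653
solve [mL_A; mL_B] = S·[w00; w01] and [mR_A; mR_B] = S·[w10; w11]:
  w00 = -1/2, w01 = 1/2, w10 = 1, w11 = 0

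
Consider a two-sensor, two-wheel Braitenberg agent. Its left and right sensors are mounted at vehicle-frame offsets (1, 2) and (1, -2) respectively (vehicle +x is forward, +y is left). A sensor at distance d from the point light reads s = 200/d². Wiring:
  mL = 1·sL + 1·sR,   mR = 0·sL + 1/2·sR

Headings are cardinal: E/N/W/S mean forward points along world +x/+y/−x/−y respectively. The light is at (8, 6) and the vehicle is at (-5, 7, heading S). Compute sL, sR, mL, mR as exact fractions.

left sensor world pos  = (-3, 6); dL² = 121
right sensor world pos = (-7, 6); dR² = 225
sL = 200/121 = 200/121
sR = 200/225 = 8/9
mL = 1·sL + 1·sR = 2768/1089
mR = 0·sL + 1/2·sR = 4/9

200/121 8/9 2768/1089 4/9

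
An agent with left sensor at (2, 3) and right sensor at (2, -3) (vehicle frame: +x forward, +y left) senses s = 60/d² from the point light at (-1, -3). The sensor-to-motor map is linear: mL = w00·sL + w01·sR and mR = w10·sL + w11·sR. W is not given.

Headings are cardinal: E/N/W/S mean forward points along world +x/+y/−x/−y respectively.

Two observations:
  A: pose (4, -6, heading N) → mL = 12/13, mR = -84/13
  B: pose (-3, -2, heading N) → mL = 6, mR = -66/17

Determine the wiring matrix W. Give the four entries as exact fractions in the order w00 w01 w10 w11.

obs A: pose=(4,-6,N) → sL=12, sR=12/13, mL=12/13, mR=-84/13
obs B: pose=(-3,-2,N) → sL=30/17, sR=6, mL=6, mR=-66/17
sensor matrix S = [[12, 12/13], [30/17, 6]]; det S = 15552/221
solve [mL_A; mL_B] = S·[w00; w01] and [mR_A; mR_B] = S·[w10; w11]:
  w00 = 0, w01 = 1, w10 = -1/2, w11 = -1/2

0 1 -1/2 -1/2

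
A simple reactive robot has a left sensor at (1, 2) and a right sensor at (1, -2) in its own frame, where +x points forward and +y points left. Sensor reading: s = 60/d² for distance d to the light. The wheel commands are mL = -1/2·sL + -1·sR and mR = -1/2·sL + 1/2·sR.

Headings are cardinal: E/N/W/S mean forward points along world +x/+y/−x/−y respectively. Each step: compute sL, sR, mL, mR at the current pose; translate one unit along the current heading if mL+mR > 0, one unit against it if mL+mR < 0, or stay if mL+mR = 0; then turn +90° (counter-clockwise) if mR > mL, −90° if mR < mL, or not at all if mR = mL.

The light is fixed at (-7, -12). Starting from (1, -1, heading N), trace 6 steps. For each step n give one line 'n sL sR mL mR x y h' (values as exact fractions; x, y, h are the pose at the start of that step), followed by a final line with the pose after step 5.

0 1/3 15/61 -151/366 -8/183 1 -1 N
1 60/113 60/193 -12570/21809 -2400/21809 1 -2 W
2 30/101 6/13 -801/1313 108/1313 2 -2 S
3 60/269 60/181 -21570/48689 2640/48689 2 -1 E
4 1/3 15/61 -151/366 -8/183 1 -1 N
5 60/113 60/193 -12570/21809 -2400/21809 1 -2 W
final 2 -2 S

n=0: pose=(1,-1,N); sL=1/3, sR=15/61; mL=-151/366, mR=-8/183; mL+mR=-167/366 → advance -1; mR−mL=45/122 → turn +1·90°
n=1: pose=(1,-2,W); sL=60/113, sR=60/193; mL=-12570/21809, mR=-2400/21809; mL+mR=-14970/21809 → advance -1; mR−mL=90/193 → turn +1·90°
n=2: pose=(2,-2,S); sL=30/101, sR=6/13; mL=-801/1313, mR=108/1313; mL+mR=-693/1313 → advance -1; mR−mL=9/13 → turn +1·90°
n=3: pose=(2,-1,E); sL=60/269, sR=60/181; mL=-21570/48689, mR=2640/48689; mL+mR=-18930/48689 → advance -1; mR−mL=90/181 → turn +1·90°
n=4: pose=(1,-1,N); sL=1/3, sR=15/61; mL=-151/366, mR=-8/183; mL+mR=-167/366 → advance -1; mR−mL=45/122 → turn +1·90°
n=5: pose=(1,-2,W); sL=60/113, sR=60/193; mL=-12570/21809, mR=-2400/21809; mL+mR=-14970/21809 → advance -1; mR−mL=90/193 → turn +1·90°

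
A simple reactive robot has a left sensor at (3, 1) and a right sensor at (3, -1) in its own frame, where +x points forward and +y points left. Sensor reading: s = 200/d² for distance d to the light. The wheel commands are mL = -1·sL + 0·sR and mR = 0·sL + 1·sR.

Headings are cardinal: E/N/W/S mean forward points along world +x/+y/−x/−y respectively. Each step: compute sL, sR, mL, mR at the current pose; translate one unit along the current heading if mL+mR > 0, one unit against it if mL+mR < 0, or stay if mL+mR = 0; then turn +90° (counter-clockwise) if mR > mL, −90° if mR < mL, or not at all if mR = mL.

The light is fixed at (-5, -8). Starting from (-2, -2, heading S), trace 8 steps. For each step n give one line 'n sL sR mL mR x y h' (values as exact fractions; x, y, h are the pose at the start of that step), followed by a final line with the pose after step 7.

n=0: pose=(-2,-2,S); sL=8, sR=200/13; mL=-8, mR=200/13; mL+mR=96/13 → advance +1; mR−mL=304/13 → turn +1·90°
n=1: pose=(-2,-3,E); sL=25/9, sR=50/13; mL=-25/9, mR=50/13; mL+mR=125/117 → advance +1; mR−mL=775/117 → turn +1·90°
n=2: pose=(-1,-3,N); sL=200/73, sR=200/89; mL=-200/73, mR=200/89; mL+mR=-3200/6497 → advance -1; mR−mL=32400/6497 → turn +1·90°
n=3: pose=(-1,-4,W); sL=20, sR=100/13; mL=-20, mR=100/13; mL+mR=-160/13 → advance -1; mR−mL=360/13 → turn +1·90°
n=4: pose=(0,-4,S); sL=200/37, sR=200/17; mL=-200/37, mR=200/17; mL+mR=4000/629 → advance +1; mR−mL=10800/629 → turn +1·90°
n=5: pose=(0,-5,E); sL=5/2, sR=50/17; mL=-5/2, mR=50/17; mL+mR=15/34 → advance +1; mR−mL=185/34 → turn +1·90°
n=6: pose=(1,-5,N); sL=200/61, sR=40/17; mL=-200/61, mR=40/17; mL+mR=-960/1037 → advance -1; mR−mL=5840/1037 → turn +1·90°
n=7: pose=(1,-6,W); sL=20, sR=100/9; mL=-20, mR=100/9; mL+mR=-80/9 → advance -1; mR−mL=280/9 → turn +1·90°

0 8 200/13 -8 200/13 -2 -2 S
1 25/9 50/13 -25/9 50/13 -2 -3 E
2 200/73 200/89 -200/73 200/89 -1 -3 N
3 20 100/13 -20 100/13 -1 -4 W
4 200/37 200/17 -200/37 200/17 0 -4 S
5 5/2 50/17 -5/2 50/17 0 -5 E
6 200/61 40/17 -200/61 40/17 1 -5 N
7 20 100/9 -20 100/9 1 -6 W
final 2 -6 S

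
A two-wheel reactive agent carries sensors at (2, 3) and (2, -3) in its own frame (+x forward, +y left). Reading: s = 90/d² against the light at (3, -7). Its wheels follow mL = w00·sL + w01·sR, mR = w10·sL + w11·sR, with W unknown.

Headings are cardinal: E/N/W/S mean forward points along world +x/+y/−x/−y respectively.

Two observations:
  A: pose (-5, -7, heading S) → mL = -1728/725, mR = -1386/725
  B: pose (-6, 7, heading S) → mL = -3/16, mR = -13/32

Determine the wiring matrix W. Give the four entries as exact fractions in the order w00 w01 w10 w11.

obs A: pose=(-5,-7,S) → sL=90/29, sR=18/25, mL=-1728/725, mR=-1386/725
obs B: pose=(-6,7,S) → sL=1/2, sR=5/16, mL=-3/16, mR=-13/32
sensor matrix S = [[90/29, 18/25], [1/2, 5/16]]; det S = 3537/5800
solve [mL_A; mL_B] = S·[w00; w01] and [mR_A; mR_B] = S·[w10; w11]:
  w00 = -1, w01 = 1, w10 = -1/2, w11 = -1/2

-1 1 -1/2 -1/2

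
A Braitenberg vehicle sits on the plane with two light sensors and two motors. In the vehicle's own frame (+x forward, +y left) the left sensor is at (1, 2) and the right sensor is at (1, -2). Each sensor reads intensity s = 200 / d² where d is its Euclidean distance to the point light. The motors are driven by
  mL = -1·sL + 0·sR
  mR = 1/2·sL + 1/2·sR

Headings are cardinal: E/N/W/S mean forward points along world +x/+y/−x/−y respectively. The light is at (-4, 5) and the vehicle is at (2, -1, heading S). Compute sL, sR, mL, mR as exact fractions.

left sensor world pos  = (4, -2); dL² = 113
right sensor world pos = (0, -2); dR² = 65
sL = 200/113 = 200/113
sR = 200/65 = 40/13
mL = -1·sL + 0·sR = -200/113
mR = 1/2·sL + 1/2·sR = 3560/1469

200/113 40/13 -200/113 3560/1469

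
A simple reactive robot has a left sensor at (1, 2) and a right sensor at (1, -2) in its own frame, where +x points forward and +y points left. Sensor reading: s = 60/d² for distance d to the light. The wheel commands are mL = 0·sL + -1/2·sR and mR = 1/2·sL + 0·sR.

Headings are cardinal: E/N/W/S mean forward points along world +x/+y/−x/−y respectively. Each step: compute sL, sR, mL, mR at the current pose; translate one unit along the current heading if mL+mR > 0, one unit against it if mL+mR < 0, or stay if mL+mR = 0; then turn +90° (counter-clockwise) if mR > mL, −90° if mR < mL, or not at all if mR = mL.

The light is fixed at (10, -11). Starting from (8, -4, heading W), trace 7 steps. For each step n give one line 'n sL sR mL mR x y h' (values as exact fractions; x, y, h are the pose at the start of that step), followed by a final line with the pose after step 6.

n=0: pose=(8,-4,W); sL=30/17, sR=2/3; mL=-1/3, mR=15/17; mL+mR=28/51 → advance +1; mR−mL=62/51 → turn +1·90°
n=1: pose=(7,-4,S); sL=60/37, sR=60/61; mL=-30/61, mR=30/37; mL+mR=720/2257 → advance +1; mR−mL=2940/2257 → turn +1·90°
n=2: pose=(7,-5,E); sL=15/17, sR=3; mL=-3/2, mR=15/34; mL+mR=-18/17 → advance -1; mR−mL=33/17 → turn +1·90°
n=3: pose=(6,-5,N); sL=12/17, sR=60/53; mL=-30/53, mR=6/17; mL+mR=-192/901 → advance -1; mR−mL=828/901 → turn +1·90°
n=4: pose=(6,-6,W); sL=30/17, sR=30/37; mL=-15/37, mR=15/17; mL+mR=300/629 → advance +1; mR−mL=810/629 → turn +1·90°
n=5: pose=(5,-6,S); sL=12/5, sR=12/13; mL=-6/13, mR=6/5; mL+mR=48/65 → advance +1; mR−mL=108/65 → turn +1·90°
n=6: pose=(5,-7,E); sL=15/13, sR=3; mL=-3/2, mR=15/26; mL+mR=-12/13 → advance -1; mR−mL=27/13 → turn +1·90°

0 30/17 2/3 -1/3 15/17 8 -4 W
1 60/37 60/61 -30/61 30/37 7 -4 S
2 15/17 3 -3/2 15/34 7 -5 E
3 12/17 60/53 -30/53 6/17 6 -5 N
4 30/17 30/37 -15/37 15/17 6 -6 W
5 12/5 12/13 -6/13 6/5 5 -6 S
6 15/13 3 -3/2 15/26 5 -7 E
final 4 -7 N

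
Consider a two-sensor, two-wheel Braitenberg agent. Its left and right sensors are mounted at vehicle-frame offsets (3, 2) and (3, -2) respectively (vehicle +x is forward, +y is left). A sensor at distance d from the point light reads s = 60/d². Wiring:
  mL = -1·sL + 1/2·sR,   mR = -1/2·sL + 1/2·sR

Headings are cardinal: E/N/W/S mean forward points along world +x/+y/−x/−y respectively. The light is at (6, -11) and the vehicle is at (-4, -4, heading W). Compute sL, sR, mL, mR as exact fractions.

left sensor world pos  = (-7, -6); dL² = 194
right sensor world pos = (-7, -2); dR² = 250
sL = 60/194 = 30/97
sR = 60/250 = 6/25
mL = -1·sL + 1/2·sR = -459/2425
mR = -1/2·sL + 1/2·sR = -84/2425

30/97 6/25 -459/2425 -84/2425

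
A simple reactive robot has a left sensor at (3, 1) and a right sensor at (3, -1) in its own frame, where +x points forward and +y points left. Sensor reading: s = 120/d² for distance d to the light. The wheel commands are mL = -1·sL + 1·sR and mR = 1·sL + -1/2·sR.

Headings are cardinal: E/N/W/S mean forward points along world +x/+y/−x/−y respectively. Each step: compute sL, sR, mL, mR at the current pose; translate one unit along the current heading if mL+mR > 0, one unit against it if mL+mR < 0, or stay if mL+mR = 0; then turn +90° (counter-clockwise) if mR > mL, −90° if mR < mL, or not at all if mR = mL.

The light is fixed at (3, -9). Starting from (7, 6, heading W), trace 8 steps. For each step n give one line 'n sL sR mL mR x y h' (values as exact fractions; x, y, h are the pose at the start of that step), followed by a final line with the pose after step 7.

0 120/197 120/257 -7200/50629 19020/50629 7 6 W
1 3/4 30/37 9/148 51/148 6 6 S
2 40/87 24/41 448/3567 596/3567 6 5 E
3 60/149 60/157 -480/23393 4950/23393 7 5 N
4 120/197 120/257 -7200/50629 19020/50629 7 6 W
5 3/4 30/37 9/148 51/148 6 6 S
6 40/87 24/41 448/3567 596/3567 6 5 E
7 60/149 60/157 -480/23393 4950/23393 7 5 N
final 7 6 W

n=0: pose=(7,6,W); sL=120/197, sR=120/257; mL=-7200/50629, mR=19020/50629; mL+mR=60/257 → advance +1; mR−mL=26220/50629 → turn +1·90°
n=1: pose=(6,6,S); sL=3/4, sR=30/37; mL=9/148, mR=51/148; mL+mR=15/37 → advance +1; mR−mL=21/74 → turn +1·90°
n=2: pose=(6,5,E); sL=40/87, sR=24/41; mL=448/3567, mR=596/3567; mL+mR=12/41 → advance +1; mR−mL=148/3567 → turn +1·90°
n=3: pose=(7,5,N); sL=60/149, sR=60/157; mL=-480/23393, mR=4950/23393; mL+mR=30/157 → advance +1; mR−mL=5430/23393 → turn +1·90°
n=4: pose=(7,6,W); sL=120/197, sR=120/257; mL=-7200/50629, mR=19020/50629; mL+mR=60/257 → advance +1; mR−mL=26220/50629 → turn +1·90°
n=5: pose=(6,6,S); sL=3/4, sR=30/37; mL=9/148, mR=51/148; mL+mR=15/37 → advance +1; mR−mL=21/74 → turn +1·90°
n=6: pose=(6,5,E); sL=40/87, sR=24/41; mL=448/3567, mR=596/3567; mL+mR=12/41 → advance +1; mR−mL=148/3567 → turn +1·90°
n=7: pose=(7,5,N); sL=60/149, sR=60/157; mL=-480/23393, mR=4950/23393; mL+mR=30/157 → advance +1; mR−mL=5430/23393 → turn +1·90°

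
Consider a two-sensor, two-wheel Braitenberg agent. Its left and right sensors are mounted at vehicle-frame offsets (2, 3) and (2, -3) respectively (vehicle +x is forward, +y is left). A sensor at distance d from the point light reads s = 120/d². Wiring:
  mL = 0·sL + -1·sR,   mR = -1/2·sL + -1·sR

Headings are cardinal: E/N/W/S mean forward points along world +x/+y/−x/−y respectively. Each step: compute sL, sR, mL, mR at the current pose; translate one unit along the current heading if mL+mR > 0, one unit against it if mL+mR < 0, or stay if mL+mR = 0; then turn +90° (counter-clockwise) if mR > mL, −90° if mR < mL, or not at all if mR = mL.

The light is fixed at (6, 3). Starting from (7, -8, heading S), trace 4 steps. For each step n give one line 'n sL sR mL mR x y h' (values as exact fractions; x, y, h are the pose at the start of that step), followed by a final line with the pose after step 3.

n=0: pose=(7,-8,S); sL=24/37, sR=120/173; mL=-120/173, mR=-6516/6401; mL+mR=-10956/6401 → advance -1; mR−mL=-12/37 → turn -1·90°
n=1: pose=(7,-7,W); sL=12/17, sR=12/5; mL=-12/5, mR=-234/85; mL+mR=-438/85 → advance -1; mR−mL=-6/17 → turn -1·90°
n=2: pose=(8,-7,N); sL=24/13, sR=120/89; mL=-120/89, mR=-2628/1157; mL+mR=-4188/1157 → advance -1; mR−mL=-12/13 → turn -1·90°
n=3: pose=(8,-8,E); sL=3/2, sR=30/53; mL=-30/53, mR=-279/212; mL+mR=-399/212 → advance -1; mR−mL=-3/4 → turn -1·90°

0 24/37 120/173 -120/173 -6516/6401 7 -8 S
1 12/17 12/5 -12/5 -234/85 7 -7 W
2 24/13 120/89 -120/89 -2628/1157 8 -7 N
3 3/2 30/53 -30/53 -279/212 8 -8 E
final 7 -8 S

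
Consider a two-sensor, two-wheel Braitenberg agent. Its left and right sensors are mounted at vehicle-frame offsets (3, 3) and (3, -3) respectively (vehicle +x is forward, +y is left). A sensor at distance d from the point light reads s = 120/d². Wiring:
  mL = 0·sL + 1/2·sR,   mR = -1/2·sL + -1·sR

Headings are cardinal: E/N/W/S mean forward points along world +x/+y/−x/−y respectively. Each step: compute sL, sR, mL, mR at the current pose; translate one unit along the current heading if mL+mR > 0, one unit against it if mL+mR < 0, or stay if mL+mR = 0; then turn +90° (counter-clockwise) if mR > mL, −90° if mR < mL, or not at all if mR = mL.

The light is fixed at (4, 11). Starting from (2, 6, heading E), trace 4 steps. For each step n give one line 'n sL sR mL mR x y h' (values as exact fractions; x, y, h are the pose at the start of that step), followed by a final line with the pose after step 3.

0 24 24/13 12/13 -180/13 2 6 E
1 15/8 6/5 3/5 -171/80 1 6 S
2 24/17 120/37 60/37 -2484/629 1 7 W
3 60/13 60 30 -810/13 2 7 N
final 2 6 E

n=0: pose=(2,6,E); sL=24, sR=24/13; mL=12/13, mR=-180/13; mL+mR=-168/13 → advance -1; mR−mL=-192/13 → turn -1·90°
n=1: pose=(1,6,S); sL=15/8, sR=6/5; mL=3/5, mR=-171/80; mL+mR=-123/80 → advance -1; mR−mL=-219/80 → turn -1·90°
n=2: pose=(1,7,W); sL=24/17, sR=120/37; mL=60/37, mR=-2484/629; mL+mR=-1464/629 → advance -1; mR−mL=-3504/629 → turn -1·90°
n=3: pose=(2,7,N); sL=60/13, sR=60; mL=30, mR=-810/13; mL+mR=-420/13 → advance -1; mR−mL=-1200/13 → turn -1·90°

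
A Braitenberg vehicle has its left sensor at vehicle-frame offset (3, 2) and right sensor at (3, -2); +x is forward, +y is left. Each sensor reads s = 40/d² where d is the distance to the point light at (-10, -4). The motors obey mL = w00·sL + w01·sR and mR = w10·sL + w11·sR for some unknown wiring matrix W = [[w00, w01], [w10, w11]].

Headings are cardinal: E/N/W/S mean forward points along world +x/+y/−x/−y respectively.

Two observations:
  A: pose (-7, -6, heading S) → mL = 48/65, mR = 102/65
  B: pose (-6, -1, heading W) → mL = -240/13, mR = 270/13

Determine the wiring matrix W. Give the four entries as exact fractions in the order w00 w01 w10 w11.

obs A: pose=(-7,-6,S) → sL=4/5, sR=20/13, mL=48/65, mR=102/65
obs B: pose=(-6,-1,W) → sL=20, sR=20/13, mL=-240/13, mR=270/13
sensor matrix S = [[4/5, 20/13], [20, 20/13]]; det S = -384/13
solve [mL_A; mL_B] = S·[w00; w01] and [mR_A; mR_B] = S·[w10; w11]:
  w00 = -1, w01 = 1, w10 = 1, w11 = 1/2

-1 1 1 1/2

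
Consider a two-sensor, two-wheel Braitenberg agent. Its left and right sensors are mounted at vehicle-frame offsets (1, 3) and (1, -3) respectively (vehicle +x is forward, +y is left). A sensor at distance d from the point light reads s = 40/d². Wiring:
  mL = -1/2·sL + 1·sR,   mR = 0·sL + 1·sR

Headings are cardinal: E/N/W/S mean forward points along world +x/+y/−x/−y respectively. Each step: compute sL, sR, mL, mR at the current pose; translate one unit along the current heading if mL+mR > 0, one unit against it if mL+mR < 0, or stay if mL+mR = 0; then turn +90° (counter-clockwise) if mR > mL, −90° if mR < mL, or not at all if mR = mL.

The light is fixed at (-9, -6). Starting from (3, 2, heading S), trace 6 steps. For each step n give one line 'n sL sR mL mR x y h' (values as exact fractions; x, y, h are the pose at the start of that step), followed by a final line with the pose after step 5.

0 20/137 4/13 418/1781 4/13 3 2 S
1 40/269 8/37 1412/9953 8/37 3 1 E
2 10/41 1/8 1/328 1/8 4 1 N
3 40/169 8/53 292/8957 8/53 4 2 W
4 20/137 4/13 418/1781 4/13 3 2 S
5 40/269 8/37 1412/9953 8/37 3 1 E
final 4 1 N

n=0: pose=(3,2,S); sL=20/137, sR=4/13; mL=418/1781, mR=4/13; mL+mR=966/1781 → advance +1; mR−mL=10/137 → turn +1·90°
n=1: pose=(3,1,E); sL=40/269, sR=8/37; mL=1412/9953, mR=8/37; mL+mR=3564/9953 → advance +1; mR−mL=20/269 → turn +1·90°
n=2: pose=(4,1,N); sL=10/41, sR=1/8; mL=1/328, mR=1/8; mL+mR=21/164 → advance +1; mR−mL=5/41 → turn +1·90°
n=3: pose=(4,2,W); sL=40/169, sR=8/53; mL=292/8957, mR=8/53; mL+mR=1644/8957 → advance +1; mR−mL=20/169 → turn +1·90°
n=4: pose=(3,2,S); sL=20/137, sR=4/13; mL=418/1781, mR=4/13; mL+mR=966/1781 → advance +1; mR−mL=10/137 → turn +1·90°
n=5: pose=(3,1,E); sL=40/269, sR=8/37; mL=1412/9953, mR=8/37; mL+mR=3564/9953 → advance +1; mR−mL=20/269 → turn +1·90°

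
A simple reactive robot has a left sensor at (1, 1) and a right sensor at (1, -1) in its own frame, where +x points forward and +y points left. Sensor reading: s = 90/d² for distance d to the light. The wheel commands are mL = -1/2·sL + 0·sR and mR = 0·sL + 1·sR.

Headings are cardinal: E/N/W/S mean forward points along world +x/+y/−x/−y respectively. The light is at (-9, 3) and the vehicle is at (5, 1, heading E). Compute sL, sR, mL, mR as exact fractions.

left sensor world pos  = (6, 2); dL² = 226
right sensor world pos = (6, 0); dR² = 234
sL = 90/226 = 45/113
sR = 90/234 = 5/13
mL = -1/2·sL + 0·sR = -45/226
mR = 0·sL + 1·sR = 5/13

45/113 5/13 -45/226 5/13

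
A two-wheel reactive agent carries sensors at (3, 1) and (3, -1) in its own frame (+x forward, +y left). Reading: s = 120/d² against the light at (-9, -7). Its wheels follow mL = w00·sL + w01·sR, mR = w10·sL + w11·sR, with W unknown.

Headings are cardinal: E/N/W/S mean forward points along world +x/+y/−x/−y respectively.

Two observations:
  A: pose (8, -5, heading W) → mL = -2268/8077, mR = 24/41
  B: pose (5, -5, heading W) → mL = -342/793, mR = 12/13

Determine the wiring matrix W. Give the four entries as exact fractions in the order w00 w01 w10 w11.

1/2 -1 0 1

obs A: pose=(8,-5,W) → sL=120/197, sR=24/41, mL=-2268/8077, mR=24/41
obs B: pose=(5,-5,W) → sL=60/61, sR=12/13, mL=-342/793, mR=12/13
sensor matrix S = [[120/197, 24/41], [60/61, 12/13]]; det S = -86400/6405061
solve [mL_A; mL_B] = S·[w00; w01] and [mR_A; mR_B] = S·[w10; w11]:
  w00 = 1/2, w01 = -1, w10 = 0, w11 = 1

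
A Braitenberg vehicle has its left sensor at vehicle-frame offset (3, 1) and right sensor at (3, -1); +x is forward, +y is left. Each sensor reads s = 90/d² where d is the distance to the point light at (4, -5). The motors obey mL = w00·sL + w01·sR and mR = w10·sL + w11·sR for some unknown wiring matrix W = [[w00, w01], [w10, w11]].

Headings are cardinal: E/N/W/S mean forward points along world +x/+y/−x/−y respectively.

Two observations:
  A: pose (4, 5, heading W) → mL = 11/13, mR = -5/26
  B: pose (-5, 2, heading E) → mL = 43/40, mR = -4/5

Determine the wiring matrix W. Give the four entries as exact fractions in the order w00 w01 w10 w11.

obs A: pose=(4,5,W) → sL=1, sR=9/13, mL=11/13, mR=-5/26
obs B: pose=(-5,2,E) → sL=9/10, sR=5/4, mL=43/40, mR=-4/5
sensor matrix S = [[1, 9/13], [9/10, 5/4]]; det S = 163/260
solve [mL_A; mL_B] = S·[w00; w01] and [mR_A; mR_B] = S·[w10; w11]:
  w00 = 1/2, w01 = 1/2, w10 = 1/2, w11 = -1

1/2 1/2 1/2 -1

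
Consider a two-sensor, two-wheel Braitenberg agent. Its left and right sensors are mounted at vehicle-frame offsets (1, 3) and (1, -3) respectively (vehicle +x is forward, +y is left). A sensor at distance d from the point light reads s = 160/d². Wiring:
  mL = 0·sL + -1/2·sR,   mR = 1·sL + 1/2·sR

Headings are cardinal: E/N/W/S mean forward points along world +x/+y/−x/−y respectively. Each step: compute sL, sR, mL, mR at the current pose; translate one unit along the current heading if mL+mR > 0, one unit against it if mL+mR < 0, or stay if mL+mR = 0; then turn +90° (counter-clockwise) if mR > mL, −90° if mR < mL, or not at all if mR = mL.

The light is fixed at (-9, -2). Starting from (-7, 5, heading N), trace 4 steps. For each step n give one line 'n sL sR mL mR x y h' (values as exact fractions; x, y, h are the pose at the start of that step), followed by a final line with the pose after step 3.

0 32/13 160/89 -80/89 3888/1157 -7 5 N
1 80/13 80/61 -40/61 5400/793 -7 6 W
2 32/13 160/53 -80/53 2736/689 -8 6 S
3 20/13 8 -4 72/13 -8 5 E
final -7 5 N

n=0: pose=(-7,5,N); sL=32/13, sR=160/89; mL=-80/89, mR=3888/1157; mL+mR=32/13 → advance +1; mR−mL=4928/1157 → turn +1·90°
n=1: pose=(-7,6,W); sL=80/13, sR=80/61; mL=-40/61, mR=5400/793; mL+mR=80/13 → advance +1; mR−mL=5920/793 → turn +1·90°
n=2: pose=(-8,6,S); sL=32/13, sR=160/53; mL=-80/53, mR=2736/689; mL+mR=32/13 → advance +1; mR−mL=3776/689 → turn +1·90°
n=3: pose=(-8,5,E); sL=20/13, sR=8; mL=-4, mR=72/13; mL+mR=20/13 → advance +1; mR−mL=124/13 → turn +1·90°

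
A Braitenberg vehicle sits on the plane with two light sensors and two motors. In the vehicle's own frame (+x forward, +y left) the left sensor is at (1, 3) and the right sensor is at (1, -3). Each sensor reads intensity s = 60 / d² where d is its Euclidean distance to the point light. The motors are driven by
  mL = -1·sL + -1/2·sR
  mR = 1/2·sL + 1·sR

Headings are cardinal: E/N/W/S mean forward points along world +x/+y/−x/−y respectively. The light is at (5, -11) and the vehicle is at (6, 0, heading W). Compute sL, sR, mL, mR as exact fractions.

left sensor world pos  = (5, -3); dL² = 64
right sensor world pos = (5, 3); dR² = 196
sL = 60/64 = 15/16
sR = 60/196 = 15/49
mL = -1·sL + -1/2·sR = -855/784
mR = 1/2·sL + 1·sR = 1215/1568

15/16 15/49 -855/784 1215/1568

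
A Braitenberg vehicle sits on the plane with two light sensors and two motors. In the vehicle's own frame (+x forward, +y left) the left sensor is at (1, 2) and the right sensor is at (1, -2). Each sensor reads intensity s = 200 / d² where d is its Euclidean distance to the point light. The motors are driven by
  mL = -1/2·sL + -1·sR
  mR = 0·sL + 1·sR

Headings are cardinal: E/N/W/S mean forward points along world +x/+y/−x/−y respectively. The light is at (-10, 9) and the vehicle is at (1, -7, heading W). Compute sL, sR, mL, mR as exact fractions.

left sensor world pos  = (0, -9); dL² = 424
right sensor world pos = (0, -5); dR² = 296
sL = 200/424 = 25/53
sR = 200/296 = 25/37
mL = -1/2·sL + -1·sR = -3575/3922
mR = 0·sL + 1·sR = 25/37

25/53 25/37 -3575/3922 25/37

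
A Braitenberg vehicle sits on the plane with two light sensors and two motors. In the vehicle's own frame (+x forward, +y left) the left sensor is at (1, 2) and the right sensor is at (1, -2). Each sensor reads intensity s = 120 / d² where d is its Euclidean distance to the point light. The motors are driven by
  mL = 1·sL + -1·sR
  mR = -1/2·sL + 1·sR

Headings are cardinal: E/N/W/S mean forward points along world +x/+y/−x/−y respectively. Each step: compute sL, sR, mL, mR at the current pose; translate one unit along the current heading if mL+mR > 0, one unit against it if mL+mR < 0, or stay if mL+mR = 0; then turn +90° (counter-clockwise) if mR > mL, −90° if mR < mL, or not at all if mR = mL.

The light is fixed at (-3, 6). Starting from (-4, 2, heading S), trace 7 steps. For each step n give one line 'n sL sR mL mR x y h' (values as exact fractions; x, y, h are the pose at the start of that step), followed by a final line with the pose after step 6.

n=0: pose=(-4,2,S); sL=60/13, sR=60/17; mL=240/221, mR=270/221; mL+mR=30/13 → advance +1; mR−mL=30/221 → turn +1·90°
n=1: pose=(-4,1,E); sL=40/3, sR=120/49; mL=1600/147, mR=-620/147; mL+mR=20/3 → advance +1; mR−mL=-740/49 → turn -1·90°
n=2: pose=(-3,1,S); sL=3, sR=3; mL=0, mR=3/2; mL+mR=3/2 → advance +1; mR−mL=3/2 → turn +1·90°
n=3: pose=(-3,0,E); sL=120/17, sR=24/13; mL=1152/221, mR=-372/221; mL+mR=60/17 → advance +1; mR−mL=-1524/221 → turn -1·90°
n=4: pose=(-2,0,S); sL=60/29, sR=12/5; mL=-48/145, mR=198/145; mL+mR=30/29 → advance +1; mR−mL=246/145 → turn +1·90°
n=5: pose=(-2,-1,E); sL=120/29, sR=24/17; mL=1344/493, mR=-324/493; mL+mR=60/29 → advance +1; mR−mL=-1668/493 → turn -1·90°
n=6: pose=(-1,-1,S); sL=3/2, sR=15/8; mL=-3/8, mR=9/8; mL+mR=3/4 → advance +1; mR−mL=3/2 → turn +1·90°

0 60/13 60/17 240/221 270/221 -4 2 S
1 40/3 120/49 1600/147 -620/147 -4 1 E
2 3 3 0 3/2 -3 1 S
3 120/17 24/13 1152/221 -372/221 -3 0 E
4 60/29 12/5 -48/145 198/145 -2 0 S
5 120/29 24/17 1344/493 -324/493 -2 -1 E
6 3/2 15/8 -3/8 9/8 -1 -1 S
final -1 -2 E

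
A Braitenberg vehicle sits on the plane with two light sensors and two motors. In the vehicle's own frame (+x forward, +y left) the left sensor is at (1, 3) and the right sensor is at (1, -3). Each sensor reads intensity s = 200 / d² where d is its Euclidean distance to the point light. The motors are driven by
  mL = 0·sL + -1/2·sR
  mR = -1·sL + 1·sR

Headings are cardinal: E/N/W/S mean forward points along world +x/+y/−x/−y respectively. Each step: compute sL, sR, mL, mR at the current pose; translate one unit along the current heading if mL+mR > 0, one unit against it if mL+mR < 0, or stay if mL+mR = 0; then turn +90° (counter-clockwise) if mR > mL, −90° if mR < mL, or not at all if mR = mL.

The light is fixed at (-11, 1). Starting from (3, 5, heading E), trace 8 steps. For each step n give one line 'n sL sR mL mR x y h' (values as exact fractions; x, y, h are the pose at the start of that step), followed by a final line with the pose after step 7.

n=0: pose=(3,5,E); sL=100/137, sR=100/113; mL=-50/113, mR=2400/15481; mL+mR=-4450/15481 → advance -1; mR−mL=9250/15481 → turn +1·90°
n=1: pose=(2,5,N); sL=8/5, sR=200/281; mL=-100/281, mR=-1248/1405; mL+mR=-1748/1405 → advance -1; mR−mL=-748/1405 → turn -1·90°
n=2: pose=(2,4,E); sL=25/29, sR=50/49; mL=-25/49, mR=225/1421; mL+mR=-500/1421 → advance -1; mR−mL=950/1421 → turn +1·90°
n=3: pose=(1,4,N); sL=200/97, sR=200/241; mL=-100/241, mR=-28800/23377; mL+mR=-38500/23377 → advance -1; mR−mL=-19100/23377 → turn -1·90°
n=4: pose=(1,3,E); sL=100/97, sR=20/17; mL=-10/17, mR=240/1649; mL+mR=-730/1649 → advance -1; mR−mL=1210/1649 → turn +1·90°
n=5: pose=(0,3,N); sL=200/73, sR=40/41; mL=-20/41, mR=-5280/2993; mL+mR=-6740/2993 → advance -1; mR−mL=-3820/2993 → turn -1·90°
n=6: pose=(0,2,E); sL=5/4, sR=50/37; mL=-25/37, mR=15/148; mL+mR=-85/148 → advance -1; mR−mL=115/148 → turn +1·90°
n=7: pose=(-1,2,N); sL=200/53, sR=200/173; mL=-100/173, mR=-24000/9169; mL+mR=-29300/9169 → advance -1; mR−mL=-18700/9169 → turn -1·90°

0 100/137 100/113 -50/113 2400/15481 3 5 E
1 8/5 200/281 -100/281 -1248/1405 2 5 N
2 25/29 50/49 -25/49 225/1421 2 4 E
3 200/97 200/241 -100/241 -28800/23377 1 4 N
4 100/97 20/17 -10/17 240/1649 1 3 E
5 200/73 40/41 -20/41 -5280/2993 0 3 N
6 5/4 50/37 -25/37 15/148 0 2 E
7 200/53 200/173 -100/173 -24000/9169 -1 2 N
final -1 1 E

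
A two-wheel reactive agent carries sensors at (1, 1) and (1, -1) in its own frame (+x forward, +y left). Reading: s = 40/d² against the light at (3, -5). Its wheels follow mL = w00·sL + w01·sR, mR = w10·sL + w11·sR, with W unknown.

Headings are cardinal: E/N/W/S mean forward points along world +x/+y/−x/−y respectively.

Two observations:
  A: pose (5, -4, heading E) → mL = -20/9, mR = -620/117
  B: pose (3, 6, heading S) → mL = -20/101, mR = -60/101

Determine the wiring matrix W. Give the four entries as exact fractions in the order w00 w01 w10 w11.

0 -1/2 -1 -1/2

obs A: pose=(5,-4,E) → sL=40/13, sR=40/9, mL=-20/9, mR=-620/117
obs B: pose=(3,6,S) → sL=40/101, sR=40/101, mL=-20/101, mR=-60/101
sensor matrix S = [[40/13, 40/9], [40/101, 40/101]]; det S = -6400/11817
solve [mL_A; mL_B] = S·[w00; w01] and [mR_A; mR_B] = S·[w10; w11]:
  w00 = 0, w01 = -1/2, w10 = -1, w11 = -1/2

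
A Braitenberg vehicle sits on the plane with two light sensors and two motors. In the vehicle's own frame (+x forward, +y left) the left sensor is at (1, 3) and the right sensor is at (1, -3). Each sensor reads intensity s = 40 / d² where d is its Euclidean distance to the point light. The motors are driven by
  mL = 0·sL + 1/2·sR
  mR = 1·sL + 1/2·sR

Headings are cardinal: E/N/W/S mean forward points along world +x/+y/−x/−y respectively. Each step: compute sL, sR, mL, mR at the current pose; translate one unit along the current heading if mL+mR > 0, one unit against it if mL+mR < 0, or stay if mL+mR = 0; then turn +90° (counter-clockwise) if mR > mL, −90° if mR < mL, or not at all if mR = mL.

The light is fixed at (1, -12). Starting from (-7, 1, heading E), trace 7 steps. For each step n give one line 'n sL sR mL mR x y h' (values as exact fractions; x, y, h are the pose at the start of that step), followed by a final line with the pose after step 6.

0 8/61 40/149 20/149 2412/9089 -7 1 E
1 5/37 10/53 5/53 450/1961 -6 1 N
2 8/37 40/353 20/353 3564/13061 -6 2 W
3 20/97 4/29 2/29 774/2813 -7 2 S
4 8/61 40/149 20/149 2412/9089 -7 1 E
5 5/37 10/53 5/53 450/1961 -6 1 N
6 8/37 40/353 20/353 3564/13061 -6 2 W
final -7 2 S

n=0: pose=(-7,1,E); sL=8/61, sR=40/149; mL=20/149, mR=2412/9089; mL+mR=3632/9089 → advance +1; mR−mL=8/61 → turn +1·90°
n=1: pose=(-6,1,N); sL=5/37, sR=10/53; mL=5/53, mR=450/1961; mL+mR=635/1961 → advance +1; mR−mL=5/37 → turn +1·90°
n=2: pose=(-6,2,W); sL=8/37, sR=40/353; mL=20/353, mR=3564/13061; mL+mR=4304/13061 → advance +1; mR−mL=8/37 → turn +1·90°
n=3: pose=(-7,2,S); sL=20/97, sR=4/29; mL=2/29, mR=774/2813; mL+mR=968/2813 → advance +1; mR−mL=20/97 → turn +1·90°
n=4: pose=(-7,1,E); sL=8/61, sR=40/149; mL=20/149, mR=2412/9089; mL+mR=3632/9089 → advance +1; mR−mL=8/61 → turn +1·90°
n=5: pose=(-6,1,N); sL=5/37, sR=10/53; mL=5/53, mR=450/1961; mL+mR=635/1961 → advance +1; mR−mL=5/37 → turn +1·90°
n=6: pose=(-6,2,W); sL=8/37, sR=40/353; mL=20/353, mR=3564/13061; mL+mR=4304/13061 → advance +1; mR−mL=8/37 → turn +1·90°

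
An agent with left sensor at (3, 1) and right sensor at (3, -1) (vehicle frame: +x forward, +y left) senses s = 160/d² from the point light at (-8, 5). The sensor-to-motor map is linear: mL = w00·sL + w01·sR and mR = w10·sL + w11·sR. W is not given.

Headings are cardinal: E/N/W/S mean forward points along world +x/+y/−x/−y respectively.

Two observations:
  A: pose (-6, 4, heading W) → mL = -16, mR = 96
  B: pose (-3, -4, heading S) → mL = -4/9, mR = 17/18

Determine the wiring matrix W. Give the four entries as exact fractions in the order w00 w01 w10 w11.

-1/2 0 1/2 1/2

obs A: pose=(-6,4,W) → sL=32, sR=160, mL=-16, mR=96
obs B: pose=(-3,-4,S) → sL=8/9, sR=1, mL=-4/9, mR=17/18
sensor matrix S = [[32, 160], [8/9, 1]]; det S = -992/9
solve [mL_A; mL_B] = S·[w00; w01] and [mR_A; mR_B] = S·[w10; w11]:
  w00 = -1/2, w01 = 0, w10 = 1/2, w11 = 1/2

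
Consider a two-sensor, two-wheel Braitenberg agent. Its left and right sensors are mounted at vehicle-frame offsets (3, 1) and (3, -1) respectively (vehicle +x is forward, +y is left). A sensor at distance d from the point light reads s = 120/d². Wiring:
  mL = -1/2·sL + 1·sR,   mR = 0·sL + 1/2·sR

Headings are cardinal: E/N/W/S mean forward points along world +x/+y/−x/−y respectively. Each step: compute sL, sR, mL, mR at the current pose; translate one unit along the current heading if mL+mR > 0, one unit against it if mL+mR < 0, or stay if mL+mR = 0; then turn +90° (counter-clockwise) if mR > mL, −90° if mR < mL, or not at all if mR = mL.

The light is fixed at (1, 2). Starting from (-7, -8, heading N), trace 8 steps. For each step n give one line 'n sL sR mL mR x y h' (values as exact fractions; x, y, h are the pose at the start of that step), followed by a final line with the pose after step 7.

0 12/13 60/49 486/637 30/49 -7 -8 N
1 120/89 24/25 636/2225 12/25 -7 -7 E
2 6/5 5/3 16/15 5/6 -6 -7 N
3 24/13 120/97 396/1261 60/97 -6 -6 E
4 60/37 12/5 294/185 6/5 -5 -6 N
5 8/3 120/73 68/219 60/73 -5 -5 E
6 30/13 15/4 135/52 15/8 -4 -5 N
7 120/29 120/53 300/1537 60/53 -4 -4 E
final -3 -4 N

n=0: pose=(-7,-8,N); sL=12/13, sR=60/49; mL=486/637, mR=30/49; mL+mR=876/637 → advance +1; mR−mL=-96/637 → turn -1·90°
n=1: pose=(-7,-7,E); sL=120/89, sR=24/25; mL=636/2225, mR=12/25; mL+mR=1704/2225 → advance +1; mR−mL=432/2225 → turn +1·90°
n=2: pose=(-6,-7,N); sL=6/5, sR=5/3; mL=16/15, mR=5/6; mL+mR=19/10 → advance +1; mR−mL=-7/30 → turn -1·90°
n=3: pose=(-6,-6,E); sL=24/13, sR=120/97; mL=396/1261, mR=60/97; mL+mR=1176/1261 → advance +1; mR−mL=384/1261 → turn +1·90°
n=4: pose=(-5,-6,N); sL=60/37, sR=12/5; mL=294/185, mR=6/5; mL+mR=516/185 → advance +1; mR−mL=-72/185 → turn -1·90°
n=5: pose=(-5,-5,E); sL=8/3, sR=120/73; mL=68/219, mR=60/73; mL+mR=248/219 → advance +1; mR−mL=112/219 → turn +1·90°
n=6: pose=(-4,-5,N); sL=30/13, sR=15/4; mL=135/52, mR=15/8; mL+mR=465/104 → advance +1; mR−mL=-75/104 → turn -1·90°
n=7: pose=(-4,-4,E); sL=120/29, sR=120/53; mL=300/1537, mR=60/53; mL+mR=2040/1537 → advance +1; mR−mL=1440/1537 → turn +1·90°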